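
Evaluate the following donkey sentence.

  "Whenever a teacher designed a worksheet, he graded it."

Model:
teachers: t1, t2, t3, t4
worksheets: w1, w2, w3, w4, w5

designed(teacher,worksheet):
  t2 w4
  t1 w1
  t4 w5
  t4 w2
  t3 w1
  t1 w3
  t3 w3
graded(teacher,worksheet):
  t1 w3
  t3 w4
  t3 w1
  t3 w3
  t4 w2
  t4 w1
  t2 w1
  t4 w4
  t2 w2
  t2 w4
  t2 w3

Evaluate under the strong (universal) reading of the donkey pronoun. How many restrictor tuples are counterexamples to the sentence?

2

"it" takes "a worksheet" as antecedent — a donkey pronoun bound across the clause boundary.
Strong reading: for every (t,w) with designed(t,w), graded(t,w).
Restrictor pairs: (t1,w1) ✗  (t1,w3) ✓  (t2,w4) ✓  (t3,w1) ✓  (t3,w3) ✓  (t4,w2) ✓  (t4,w5) ✗
Counterexamples (restrictor pairs failing the scope): 2.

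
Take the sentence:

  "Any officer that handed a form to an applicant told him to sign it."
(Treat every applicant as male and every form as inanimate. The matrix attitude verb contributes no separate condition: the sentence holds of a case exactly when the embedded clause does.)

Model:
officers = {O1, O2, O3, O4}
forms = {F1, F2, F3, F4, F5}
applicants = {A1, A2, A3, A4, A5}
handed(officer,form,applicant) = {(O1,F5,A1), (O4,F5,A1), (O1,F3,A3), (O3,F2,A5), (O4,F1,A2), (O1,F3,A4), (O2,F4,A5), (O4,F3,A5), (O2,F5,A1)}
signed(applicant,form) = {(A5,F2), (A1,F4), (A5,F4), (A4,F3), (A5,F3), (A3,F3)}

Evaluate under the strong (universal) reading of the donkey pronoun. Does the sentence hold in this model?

"him" takes "an applicant" as antecedent and "it" takes "a form"; both are donkey pronouns co-varying with the restrictor.
Strong reading: for every (o,f,a) with handed(o,f,a), signed(a,f).
Restrictor triples: (O1,F3,A3)→signed(A3,F3) ✓  (O1,F3,A4)→signed(A4,F3) ✓  (O1,F5,A1)→signed(A1,F5) ✗  (O2,F4,A5)→signed(A5,F4) ✓  (O2,F5,A1)→signed(A1,F5) ✗  (O3,F2,A5)→signed(A5,F2) ✓  (O4,F1,A2)→signed(A2,F1) ✗  (O4,F3,A5)→signed(A5,F3) ✓  (O4,F5,A1)→signed(A1,F5) ✗
Counterexample: (O1,F5,A1) — signed(A1,F5) does not hold.

False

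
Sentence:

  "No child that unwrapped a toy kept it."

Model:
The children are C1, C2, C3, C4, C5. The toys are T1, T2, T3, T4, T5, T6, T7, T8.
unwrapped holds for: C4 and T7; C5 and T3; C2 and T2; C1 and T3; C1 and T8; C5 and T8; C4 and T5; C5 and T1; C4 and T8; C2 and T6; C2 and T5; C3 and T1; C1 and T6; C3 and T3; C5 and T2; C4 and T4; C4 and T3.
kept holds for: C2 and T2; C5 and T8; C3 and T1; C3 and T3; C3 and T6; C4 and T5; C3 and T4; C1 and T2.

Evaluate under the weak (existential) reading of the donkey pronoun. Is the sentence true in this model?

False

"it" takes "a toy" as antecedent — a donkey pronoun bound across the clause boundary.
Truth condition: for no (c,t) with unwrapped(c,t) does kept(c,t) hold.
Restrictor pairs — does the scope hold? (C1,T3):fails  (C1,T6):fails  (C1,T8):fails  (C2,T2):holds  (C2,T5):fails  (C2,T6):fails  (C3,T1):holds  (C3,T3):holds  (C4,T3):fails  (C4,T4):fails  (C4,T5):holds  (C4,T7):fails  (C4,T8):fails  (C5,T1):fails  (C5,T2):fails  (C5,T3):fails  (C5,T8):holds
Scope holds for 5 pair(s), so the sentence is false.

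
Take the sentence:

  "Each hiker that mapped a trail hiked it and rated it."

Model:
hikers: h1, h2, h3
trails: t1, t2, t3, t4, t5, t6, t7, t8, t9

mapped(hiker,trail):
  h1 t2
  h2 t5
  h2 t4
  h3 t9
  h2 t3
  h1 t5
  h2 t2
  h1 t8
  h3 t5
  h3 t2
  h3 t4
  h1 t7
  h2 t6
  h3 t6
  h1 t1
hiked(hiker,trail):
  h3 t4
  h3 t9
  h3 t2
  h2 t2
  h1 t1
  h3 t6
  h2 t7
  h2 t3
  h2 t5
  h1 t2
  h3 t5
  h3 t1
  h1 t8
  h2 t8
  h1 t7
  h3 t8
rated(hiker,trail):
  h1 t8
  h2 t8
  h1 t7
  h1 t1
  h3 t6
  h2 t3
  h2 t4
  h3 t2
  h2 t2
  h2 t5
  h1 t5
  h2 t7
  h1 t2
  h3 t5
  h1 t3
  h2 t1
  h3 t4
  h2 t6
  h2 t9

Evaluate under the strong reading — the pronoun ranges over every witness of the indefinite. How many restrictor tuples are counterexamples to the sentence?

4

"it" takes "a trail" as antecedent — a donkey pronoun bound across the clause boundary.
Strong reading: for every (h,t) with mapped(h,t), hiked(h,t) ∧ rated(h,t).
Restrictor pairs: (h1,t1) ✓  (h1,t2) ✓  (h1,t5) ✗  (h1,t7) ✓  (h1,t8) ✓  (h2,t2) ✓  (h2,t3) ✓  (h2,t4) ✗  (h2,t5) ✓  (h2,t6) ✗  (h3,t2) ✓  (h3,t4) ✓  (h3,t5) ✓  (h3,t6) ✓  (h3,t9) ✗
Counterexamples (restrictor pairs failing the scope): 4.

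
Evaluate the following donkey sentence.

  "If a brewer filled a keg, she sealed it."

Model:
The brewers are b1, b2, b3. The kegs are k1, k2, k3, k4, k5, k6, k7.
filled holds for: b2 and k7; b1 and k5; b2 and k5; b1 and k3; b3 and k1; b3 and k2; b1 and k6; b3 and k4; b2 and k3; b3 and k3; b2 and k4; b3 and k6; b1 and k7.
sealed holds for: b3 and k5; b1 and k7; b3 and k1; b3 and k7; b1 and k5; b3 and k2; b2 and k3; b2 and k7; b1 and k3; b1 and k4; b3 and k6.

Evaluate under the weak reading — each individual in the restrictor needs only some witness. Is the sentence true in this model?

True

"it" takes "a keg" as antecedent — a donkey pronoun bound across the clause boundary.
Weak reading: every brewer b with some filled-keg has at least one filled-keg k such that sealed(b,k).
Per brewer: b1:✓  b2:✓  b3:✓
Every brewer in the restrictor has a witness.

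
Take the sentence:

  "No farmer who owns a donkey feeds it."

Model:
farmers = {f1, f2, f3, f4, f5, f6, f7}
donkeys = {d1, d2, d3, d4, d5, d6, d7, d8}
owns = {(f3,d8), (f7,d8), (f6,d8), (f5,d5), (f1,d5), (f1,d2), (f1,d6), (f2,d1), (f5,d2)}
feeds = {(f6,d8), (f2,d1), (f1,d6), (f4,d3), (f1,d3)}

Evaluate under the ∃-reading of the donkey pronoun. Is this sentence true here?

False

"it" takes "a donkey" as antecedent — a donkey pronoun bound across the clause boundary.
Truth condition: for no (f,d) with owns(f,d) does feeds(f,d) hold.
Restrictor pairs — does the scope hold? (f1,d2):fails  (f1,d5):fails  (f1,d6):holds  (f2,d1):holds  (f3,d8):fails  (f5,d2):fails  (f5,d5):fails  (f6,d8):holds  (f7,d8):fails
Scope holds for 3 pair(s), so the sentence is false.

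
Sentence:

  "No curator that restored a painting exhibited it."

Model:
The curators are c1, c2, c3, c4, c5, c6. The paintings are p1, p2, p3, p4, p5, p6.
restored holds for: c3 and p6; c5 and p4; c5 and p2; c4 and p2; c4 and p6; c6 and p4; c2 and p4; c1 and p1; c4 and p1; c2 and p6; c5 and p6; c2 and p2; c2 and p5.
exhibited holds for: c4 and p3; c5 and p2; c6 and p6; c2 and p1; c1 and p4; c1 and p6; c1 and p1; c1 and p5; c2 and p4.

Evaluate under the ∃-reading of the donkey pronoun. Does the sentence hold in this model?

"it" takes "a painting" as antecedent — a donkey pronoun bound across the clause boundary.
Truth condition: for no (c,p) with restored(c,p) does exhibited(c,p) hold.
Restrictor pairs — does the scope hold? (c1,p1):holds  (c2,p2):fails  (c2,p4):holds  (c2,p5):fails  (c2,p6):fails  (c3,p6):fails  (c4,p1):fails  (c4,p2):fails  (c4,p6):fails  (c5,p2):holds  (c5,p4):fails  (c5,p6):fails  (c6,p4):fails
Scope holds for 3 pair(s), so the sentence is false.

False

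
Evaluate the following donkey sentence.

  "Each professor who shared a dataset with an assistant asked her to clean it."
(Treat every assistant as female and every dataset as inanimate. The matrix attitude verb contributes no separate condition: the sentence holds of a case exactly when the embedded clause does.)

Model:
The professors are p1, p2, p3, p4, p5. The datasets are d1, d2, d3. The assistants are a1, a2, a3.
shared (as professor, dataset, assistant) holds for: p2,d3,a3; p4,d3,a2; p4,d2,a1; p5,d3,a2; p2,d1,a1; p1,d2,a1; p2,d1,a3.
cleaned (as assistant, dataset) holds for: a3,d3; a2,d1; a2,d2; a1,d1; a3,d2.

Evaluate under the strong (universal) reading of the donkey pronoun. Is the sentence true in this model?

False

"her" takes "an assistant" as antecedent and "it" takes "a dataset"; both are donkey pronouns co-varying with the restrictor.
Strong reading: for every (p,d,a) with shared(p,d,a), cleaned(a,d).
Restrictor triples: (p1,d2,a1)→cleaned(a1,d2) ✗  (p2,d1,a1)→cleaned(a1,d1) ✓  (p2,d1,a3)→cleaned(a3,d1) ✗  (p2,d3,a3)→cleaned(a3,d3) ✓  (p4,d2,a1)→cleaned(a1,d2) ✗  (p4,d3,a2)→cleaned(a2,d3) ✗  (p5,d3,a2)→cleaned(a2,d3) ✗
Counterexample: (p1,d2,a1) — cleaned(a1,d2) does not hold.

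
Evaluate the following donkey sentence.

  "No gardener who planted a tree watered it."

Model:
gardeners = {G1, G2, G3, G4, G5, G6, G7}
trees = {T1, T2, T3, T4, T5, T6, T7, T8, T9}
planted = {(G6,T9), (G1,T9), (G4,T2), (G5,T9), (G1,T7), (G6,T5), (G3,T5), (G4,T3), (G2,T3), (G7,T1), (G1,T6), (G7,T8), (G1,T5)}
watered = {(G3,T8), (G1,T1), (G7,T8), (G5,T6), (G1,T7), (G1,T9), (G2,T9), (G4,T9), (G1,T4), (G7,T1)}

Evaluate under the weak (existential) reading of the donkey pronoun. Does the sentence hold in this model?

"it" takes "a tree" as antecedent — a donkey pronoun bound across the clause boundary.
Truth condition: for no (g,t) with planted(g,t) does watered(g,t) hold.
Restrictor pairs — does the scope hold? (G1,T5):fails  (G1,T6):fails  (G1,T7):holds  (G1,T9):holds  (G2,T3):fails  (G3,T5):fails  (G4,T2):fails  (G4,T3):fails  (G5,T9):fails  (G6,T5):fails  (G6,T9):fails  (G7,T1):holds  (G7,T8):holds
Scope holds for 4 pair(s), so the sentence is false.

False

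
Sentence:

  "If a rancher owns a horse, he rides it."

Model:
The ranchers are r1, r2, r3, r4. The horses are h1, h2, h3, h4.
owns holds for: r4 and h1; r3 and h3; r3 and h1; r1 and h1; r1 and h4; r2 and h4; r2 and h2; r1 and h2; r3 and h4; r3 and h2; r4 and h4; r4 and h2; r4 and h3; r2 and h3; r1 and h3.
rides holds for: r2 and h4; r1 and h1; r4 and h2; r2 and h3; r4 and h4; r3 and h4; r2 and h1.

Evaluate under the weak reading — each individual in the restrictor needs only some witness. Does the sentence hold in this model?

True

"it" takes "a horse" as antecedent — a donkey pronoun bound across the clause boundary.
Weak reading: every rancher r with some owns-horse has at least one owns-horse h such that rides(r,h).
Per rancher: r1:✓  r2:✓  r3:✓  r4:✓
Every rancher in the restrictor has a witness.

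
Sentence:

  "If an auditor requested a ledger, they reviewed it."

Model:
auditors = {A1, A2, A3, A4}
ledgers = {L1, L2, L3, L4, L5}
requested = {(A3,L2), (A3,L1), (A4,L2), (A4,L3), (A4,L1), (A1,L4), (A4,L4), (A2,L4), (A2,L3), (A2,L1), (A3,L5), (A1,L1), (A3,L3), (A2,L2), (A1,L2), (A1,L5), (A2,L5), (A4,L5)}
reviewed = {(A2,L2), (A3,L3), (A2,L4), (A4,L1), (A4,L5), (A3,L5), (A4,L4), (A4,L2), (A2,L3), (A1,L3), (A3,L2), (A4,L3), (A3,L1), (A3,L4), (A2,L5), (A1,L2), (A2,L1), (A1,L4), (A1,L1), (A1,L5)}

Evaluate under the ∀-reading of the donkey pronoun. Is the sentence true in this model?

True

"it" takes "a ledger" as antecedent — a donkey pronoun bound across the clause boundary.
Strong reading: for every (a,l) with requested(a,l), reviewed(a,l).
Restrictor pairs: (A1,L1) ✓  (A1,L2) ✓  (A1,L4) ✓  (A1,L5) ✓  (A2,L1) ✓  (A2,L2) ✓  (A2,L3) ✓  (A2,L4) ✓  (A2,L5) ✓  (A3,L1) ✓  (A3,L2) ✓  (A3,L3) ✓  (A3,L5) ✓  (A4,L1) ✓  (A4,L2) ✓  (A4,L3) ✓  (A4,L4) ✓  (A4,L5) ✓
Every restrictor pair satisfies the scope.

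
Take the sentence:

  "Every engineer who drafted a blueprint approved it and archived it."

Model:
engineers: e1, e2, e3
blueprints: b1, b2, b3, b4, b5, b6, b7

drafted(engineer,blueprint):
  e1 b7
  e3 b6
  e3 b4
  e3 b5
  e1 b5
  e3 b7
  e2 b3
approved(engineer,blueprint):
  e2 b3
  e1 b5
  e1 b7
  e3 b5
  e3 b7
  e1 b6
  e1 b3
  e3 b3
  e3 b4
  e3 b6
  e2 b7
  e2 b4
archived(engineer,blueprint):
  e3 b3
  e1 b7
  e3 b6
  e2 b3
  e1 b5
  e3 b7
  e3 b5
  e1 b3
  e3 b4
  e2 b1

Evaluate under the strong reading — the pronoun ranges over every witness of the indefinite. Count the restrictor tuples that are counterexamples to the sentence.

0

"it" takes "a blueprint" as antecedent — a donkey pronoun bound across the clause boundary.
Strong reading: for every (e,b) with drafted(e,b), approved(e,b) ∧ archived(e,b).
Restrictor pairs: (e1,b5) ✓  (e1,b7) ✓  (e2,b3) ✓  (e3,b4) ✓  (e3,b5) ✓  (e3,b6) ✓  (e3,b7) ✓
Counterexamples (restrictor pairs failing the scope): 0.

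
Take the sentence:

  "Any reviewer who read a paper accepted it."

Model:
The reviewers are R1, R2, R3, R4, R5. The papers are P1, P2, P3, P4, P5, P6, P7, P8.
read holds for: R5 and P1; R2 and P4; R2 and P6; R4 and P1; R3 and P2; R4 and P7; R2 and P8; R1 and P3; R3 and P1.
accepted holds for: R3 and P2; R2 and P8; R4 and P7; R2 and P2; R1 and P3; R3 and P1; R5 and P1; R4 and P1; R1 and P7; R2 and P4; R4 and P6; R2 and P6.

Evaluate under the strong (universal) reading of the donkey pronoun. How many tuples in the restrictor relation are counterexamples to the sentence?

"it" takes "a paper" as antecedent — a donkey pronoun bound across the clause boundary.
Strong reading: for every (r,p) with read(r,p), accepted(r,p).
Restrictor pairs: (R1,P3) ✓  (R2,P4) ✓  (R2,P6) ✓  (R2,P8) ✓  (R3,P1) ✓  (R3,P2) ✓  (R4,P1) ✓  (R4,P7) ✓  (R5,P1) ✓
Counterexamples (restrictor pairs failing the scope): 0.

0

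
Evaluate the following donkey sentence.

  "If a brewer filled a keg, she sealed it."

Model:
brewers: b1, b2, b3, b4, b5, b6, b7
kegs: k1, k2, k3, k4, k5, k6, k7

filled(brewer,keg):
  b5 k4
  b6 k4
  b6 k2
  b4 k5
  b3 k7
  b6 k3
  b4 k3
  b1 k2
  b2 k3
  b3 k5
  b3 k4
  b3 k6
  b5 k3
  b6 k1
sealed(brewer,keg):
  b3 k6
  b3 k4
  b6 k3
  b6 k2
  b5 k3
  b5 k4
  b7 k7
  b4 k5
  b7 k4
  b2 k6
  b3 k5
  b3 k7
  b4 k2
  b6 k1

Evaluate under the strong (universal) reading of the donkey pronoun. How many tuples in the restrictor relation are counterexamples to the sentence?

"it" takes "a keg" as antecedent — a donkey pronoun bound across the clause boundary.
Strong reading: for every (b,k) with filled(b,k), sealed(b,k).
Restrictor pairs: (b1,k2) ✗  (b2,k3) ✗  (b3,k4) ✓  (b3,k5) ✓  (b3,k6) ✓  (b3,k7) ✓  (b4,k3) ✗  (b4,k5) ✓  (b5,k3) ✓  (b5,k4) ✓  (b6,k1) ✓  (b6,k2) ✓  (b6,k3) ✓  (b6,k4) ✗
Counterexamples (restrictor pairs failing the scope): 4.

4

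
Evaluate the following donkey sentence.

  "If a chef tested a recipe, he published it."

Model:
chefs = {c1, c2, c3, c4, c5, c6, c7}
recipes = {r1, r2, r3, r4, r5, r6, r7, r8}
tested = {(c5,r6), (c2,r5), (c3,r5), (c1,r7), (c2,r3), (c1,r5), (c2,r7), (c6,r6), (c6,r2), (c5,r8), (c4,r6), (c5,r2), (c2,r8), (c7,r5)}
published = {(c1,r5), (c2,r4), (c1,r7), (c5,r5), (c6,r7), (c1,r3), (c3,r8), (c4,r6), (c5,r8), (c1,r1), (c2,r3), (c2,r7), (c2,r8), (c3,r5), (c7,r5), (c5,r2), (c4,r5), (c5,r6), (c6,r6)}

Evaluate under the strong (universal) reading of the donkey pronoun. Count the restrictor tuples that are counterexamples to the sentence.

"it" takes "a recipe" as antecedent — a donkey pronoun bound across the clause boundary.
Strong reading: for every (c,r) with tested(c,r), published(c,r).
Restrictor pairs: (c1,r5) ✓  (c1,r7) ✓  (c2,r3) ✓  (c2,r5) ✗  (c2,r7) ✓  (c2,r8) ✓  (c3,r5) ✓  (c4,r6) ✓  (c5,r2) ✓  (c5,r6) ✓  (c5,r8) ✓  (c6,r2) ✗  (c6,r6) ✓  (c7,r5) ✓
Counterexamples (restrictor pairs failing the scope): 2.

2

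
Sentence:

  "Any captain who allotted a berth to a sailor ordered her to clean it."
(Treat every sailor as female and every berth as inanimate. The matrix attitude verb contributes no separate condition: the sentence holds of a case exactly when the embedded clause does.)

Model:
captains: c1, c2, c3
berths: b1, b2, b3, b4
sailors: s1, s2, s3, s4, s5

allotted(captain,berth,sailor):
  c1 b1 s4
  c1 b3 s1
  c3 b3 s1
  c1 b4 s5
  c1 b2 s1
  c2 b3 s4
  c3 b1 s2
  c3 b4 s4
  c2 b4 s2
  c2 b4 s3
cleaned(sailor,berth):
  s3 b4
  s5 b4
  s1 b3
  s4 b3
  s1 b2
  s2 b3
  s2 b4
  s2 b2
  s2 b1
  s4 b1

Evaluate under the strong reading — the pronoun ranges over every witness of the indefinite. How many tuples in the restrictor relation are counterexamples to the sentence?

1

"her" takes "a sailor" as antecedent and "it" takes "a berth"; both are donkey pronouns co-varying with the restrictor.
Strong reading: for every (c,b,s) with allotted(c,b,s), cleaned(s,b).
Restrictor triples: (c1,b1,s4)→cleaned(s4,b1) ✓  (c1,b2,s1)→cleaned(s1,b2) ✓  (c1,b3,s1)→cleaned(s1,b3) ✓  (c1,b4,s5)→cleaned(s5,b4) ✓  (c2,b3,s4)→cleaned(s4,b3) ✓  (c2,b4,s2)→cleaned(s2,b4) ✓  (c2,b4,s3)→cleaned(s3,b4) ✓  (c3,b1,s2)→cleaned(s2,b1) ✓  (c3,b3,s1)→cleaned(s1,b3) ✓  (c3,b4,s4)→cleaned(s4,b4) ✗
Counterexamples (restrictor triples failing the scope): 1.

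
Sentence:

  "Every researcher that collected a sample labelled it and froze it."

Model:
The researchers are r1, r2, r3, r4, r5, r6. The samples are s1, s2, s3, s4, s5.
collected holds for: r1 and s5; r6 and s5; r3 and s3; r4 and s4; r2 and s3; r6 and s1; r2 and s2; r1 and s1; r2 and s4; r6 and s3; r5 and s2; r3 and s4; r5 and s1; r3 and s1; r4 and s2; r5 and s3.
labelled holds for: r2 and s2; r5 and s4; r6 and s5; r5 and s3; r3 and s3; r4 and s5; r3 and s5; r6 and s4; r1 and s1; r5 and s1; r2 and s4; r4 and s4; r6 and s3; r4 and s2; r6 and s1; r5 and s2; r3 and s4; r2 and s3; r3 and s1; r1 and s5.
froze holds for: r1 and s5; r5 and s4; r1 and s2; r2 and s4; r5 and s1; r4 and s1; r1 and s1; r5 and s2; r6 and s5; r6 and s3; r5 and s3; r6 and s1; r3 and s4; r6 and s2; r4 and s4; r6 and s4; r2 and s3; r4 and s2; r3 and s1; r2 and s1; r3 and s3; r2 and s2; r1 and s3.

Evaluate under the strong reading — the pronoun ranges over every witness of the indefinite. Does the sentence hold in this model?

True

"it" takes "a sample" as antecedent — a donkey pronoun bound across the clause boundary.
Strong reading: for every (r,s) with collected(r,s), labelled(r,s) ∧ froze(r,s).
Restrictor pairs: (r1,s1) ✓  (r1,s5) ✓  (r2,s2) ✓  (r2,s3) ✓  (r2,s4) ✓  (r3,s1) ✓  (r3,s3) ✓  (r3,s4) ✓  (r4,s2) ✓  (r4,s4) ✓  (r5,s1) ✓  (r5,s2) ✓  (r5,s3) ✓  (r6,s1) ✓  (r6,s3) ✓  (r6,s5) ✓
Every restrictor pair satisfies the scope.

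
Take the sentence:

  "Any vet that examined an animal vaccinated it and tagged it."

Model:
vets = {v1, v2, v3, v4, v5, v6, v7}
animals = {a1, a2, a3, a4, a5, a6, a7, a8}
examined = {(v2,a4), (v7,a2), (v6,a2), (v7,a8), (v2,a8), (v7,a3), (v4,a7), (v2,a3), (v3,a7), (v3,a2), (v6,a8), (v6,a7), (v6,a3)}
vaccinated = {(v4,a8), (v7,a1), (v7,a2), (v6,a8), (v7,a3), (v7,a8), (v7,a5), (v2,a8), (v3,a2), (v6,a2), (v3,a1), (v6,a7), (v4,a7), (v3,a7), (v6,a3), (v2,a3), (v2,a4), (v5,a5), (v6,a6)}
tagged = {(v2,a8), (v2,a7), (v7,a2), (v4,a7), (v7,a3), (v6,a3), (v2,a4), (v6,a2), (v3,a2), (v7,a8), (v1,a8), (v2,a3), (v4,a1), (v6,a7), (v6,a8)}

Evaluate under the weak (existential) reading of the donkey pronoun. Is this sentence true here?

"it" takes "an animal" as antecedent — a donkey pronoun bound across the clause boundary.
Weak reading: every vet v with some examined-animal has at least one examined-animal a such that vaccinated(v,a) ∧ tagged(v,a).
Per vet: v2:✓  v3:✓  v4:✓  v6:✓  v7:✓
Every vet in the restrictor has a witness.

True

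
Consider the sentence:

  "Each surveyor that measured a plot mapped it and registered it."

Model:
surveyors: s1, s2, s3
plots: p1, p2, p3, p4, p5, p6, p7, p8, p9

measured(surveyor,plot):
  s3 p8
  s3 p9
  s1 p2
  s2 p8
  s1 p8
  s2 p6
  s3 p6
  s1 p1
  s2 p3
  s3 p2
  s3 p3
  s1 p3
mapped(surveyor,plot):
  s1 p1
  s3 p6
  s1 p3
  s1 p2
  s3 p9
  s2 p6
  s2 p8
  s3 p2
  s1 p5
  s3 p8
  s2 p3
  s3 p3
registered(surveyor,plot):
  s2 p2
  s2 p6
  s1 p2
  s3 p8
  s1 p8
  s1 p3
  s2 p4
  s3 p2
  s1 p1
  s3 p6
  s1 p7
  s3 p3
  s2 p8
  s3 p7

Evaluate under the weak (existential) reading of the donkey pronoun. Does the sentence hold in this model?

True

"it" takes "a plot" as antecedent — a donkey pronoun bound across the clause boundary.
Weak reading: every surveyor s with some measured-plot has at least one measured-plot p such that mapped(s,p) ∧ registered(s,p).
Per surveyor: s1:✓  s2:✓  s3:✓
Every surveyor in the restrictor has a witness.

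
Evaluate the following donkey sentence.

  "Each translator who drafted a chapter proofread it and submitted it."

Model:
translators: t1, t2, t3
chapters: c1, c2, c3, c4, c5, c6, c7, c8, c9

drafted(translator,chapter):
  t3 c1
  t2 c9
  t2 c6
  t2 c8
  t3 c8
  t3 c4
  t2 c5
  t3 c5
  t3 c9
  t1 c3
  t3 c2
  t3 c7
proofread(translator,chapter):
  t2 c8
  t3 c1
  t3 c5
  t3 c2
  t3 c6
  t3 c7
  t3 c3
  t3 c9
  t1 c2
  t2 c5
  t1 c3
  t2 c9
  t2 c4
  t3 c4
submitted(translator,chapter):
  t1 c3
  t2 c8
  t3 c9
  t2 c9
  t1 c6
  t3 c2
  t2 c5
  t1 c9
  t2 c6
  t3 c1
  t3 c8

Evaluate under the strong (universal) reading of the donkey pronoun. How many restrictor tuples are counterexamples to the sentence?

"it" takes "a chapter" as antecedent — a donkey pronoun bound across the clause boundary.
Strong reading: for every (t,c) with drafted(t,c), proofread(t,c) ∧ submitted(t,c).
Restrictor pairs: (t1,c3) ✓  (t2,c5) ✓  (t2,c6) ✗  (t2,c8) ✓  (t2,c9) ✓  (t3,c1) ✓  (t3,c2) ✓  (t3,c4) ✗  (t3,c5) ✗  (t3,c7) ✗  (t3,c8) ✗  (t3,c9) ✓
Counterexamples (restrictor pairs failing the scope): 5.

5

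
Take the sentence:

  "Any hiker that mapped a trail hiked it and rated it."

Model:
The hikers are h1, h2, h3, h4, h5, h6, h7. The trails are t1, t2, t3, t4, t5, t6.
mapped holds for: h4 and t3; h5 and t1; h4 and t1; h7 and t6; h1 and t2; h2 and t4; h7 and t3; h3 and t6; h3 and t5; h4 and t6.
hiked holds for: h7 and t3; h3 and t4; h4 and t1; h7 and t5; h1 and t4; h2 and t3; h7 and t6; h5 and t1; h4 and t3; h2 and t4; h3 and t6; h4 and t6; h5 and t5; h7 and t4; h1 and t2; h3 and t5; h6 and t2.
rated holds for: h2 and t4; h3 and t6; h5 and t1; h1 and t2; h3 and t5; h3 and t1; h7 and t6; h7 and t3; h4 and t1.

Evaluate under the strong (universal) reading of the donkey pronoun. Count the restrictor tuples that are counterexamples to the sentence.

"it" takes "a trail" as antecedent — a donkey pronoun bound across the clause boundary.
Strong reading: for every (h,t) with mapped(h,t), hiked(h,t) ∧ rated(h,t).
Restrictor pairs: (h1,t2) ✓  (h2,t4) ✓  (h3,t5) ✓  (h3,t6) ✓  (h4,t1) ✓  (h4,t3) ✗  (h4,t6) ✗  (h5,t1) ✓  (h7,t3) ✓  (h7,t6) ✓
Counterexamples (restrictor pairs failing the scope): 2.

2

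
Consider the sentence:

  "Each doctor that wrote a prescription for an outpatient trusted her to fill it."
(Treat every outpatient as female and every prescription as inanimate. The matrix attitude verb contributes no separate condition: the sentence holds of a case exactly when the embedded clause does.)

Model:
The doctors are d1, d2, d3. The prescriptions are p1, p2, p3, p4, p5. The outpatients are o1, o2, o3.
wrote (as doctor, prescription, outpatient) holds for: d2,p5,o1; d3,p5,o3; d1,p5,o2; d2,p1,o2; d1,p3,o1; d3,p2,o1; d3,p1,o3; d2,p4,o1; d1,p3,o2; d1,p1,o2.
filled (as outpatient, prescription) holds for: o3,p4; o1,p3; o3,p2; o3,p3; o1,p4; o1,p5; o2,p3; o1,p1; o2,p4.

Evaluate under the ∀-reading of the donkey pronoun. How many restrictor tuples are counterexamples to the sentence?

6

"her" takes "an outpatient" as antecedent and "it" takes "a prescription"; both are donkey pronouns co-varying with the restrictor.
Strong reading: for every (d,p,o) with wrote(d,p,o), filled(o,p).
Restrictor triples: (d1,p1,o2)→filled(o2,p1) ✗  (d1,p3,o1)→filled(o1,p3) ✓  (d1,p3,o2)→filled(o2,p3) ✓  (d1,p5,o2)→filled(o2,p5) ✗  (d2,p1,o2)→filled(o2,p1) ✗  (d2,p4,o1)→filled(o1,p4) ✓  (d2,p5,o1)→filled(o1,p5) ✓  (d3,p1,o3)→filled(o3,p1) ✗  (d3,p2,o1)→filled(o1,p2) ✗  (d3,p5,o3)→filled(o3,p5) ✗
Counterexamples (restrictor triples failing the scope): 6.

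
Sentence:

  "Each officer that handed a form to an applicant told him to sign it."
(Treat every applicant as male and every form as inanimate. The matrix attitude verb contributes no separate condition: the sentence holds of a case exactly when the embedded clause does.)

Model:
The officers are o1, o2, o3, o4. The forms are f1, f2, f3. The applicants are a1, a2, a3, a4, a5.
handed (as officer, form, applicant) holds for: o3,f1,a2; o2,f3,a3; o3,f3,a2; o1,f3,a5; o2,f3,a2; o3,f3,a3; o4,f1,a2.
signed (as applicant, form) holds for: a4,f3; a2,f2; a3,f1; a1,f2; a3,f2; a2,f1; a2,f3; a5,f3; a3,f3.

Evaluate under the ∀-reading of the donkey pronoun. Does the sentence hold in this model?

"him" takes "an applicant" as antecedent and "it" takes "a form"; both are donkey pronouns co-varying with the restrictor.
Strong reading: for every (o,f,a) with handed(o,f,a), signed(a,f).
Restrictor triples: (o1,f3,a5)→signed(a5,f3) ✓  (o2,f3,a2)→signed(a2,f3) ✓  (o2,f3,a3)→signed(a3,f3) ✓  (o3,f1,a2)→signed(a2,f1) ✓  (o3,f3,a2)→signed(a2,f3) ✓  (o3,f3,a3)→signed(a3,f3) ✓  (o4,f1,a2)→signed(a2,f1) ✓
Every restrictor triple satisfies the scope.

True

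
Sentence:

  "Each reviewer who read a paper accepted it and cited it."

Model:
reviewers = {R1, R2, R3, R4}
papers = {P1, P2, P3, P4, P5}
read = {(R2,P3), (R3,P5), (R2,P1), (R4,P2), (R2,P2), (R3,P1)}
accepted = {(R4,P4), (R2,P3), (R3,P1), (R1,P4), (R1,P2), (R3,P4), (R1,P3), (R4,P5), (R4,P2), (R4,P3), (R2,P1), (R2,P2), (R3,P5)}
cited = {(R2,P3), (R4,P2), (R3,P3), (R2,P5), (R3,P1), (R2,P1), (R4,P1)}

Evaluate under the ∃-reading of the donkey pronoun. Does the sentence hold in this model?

True

"it" takes "a paper" as antecedent — a donkey pronoun bound across the clause boundary.
Weak reading: every reviewer r with some read-paper has at least one read-paper p such that accepted(r,p) ∧ cited(r,p).
Per reviewer: R2:✓  R3:✓  R4:✓
Every reviewer in the restrictor has a witness.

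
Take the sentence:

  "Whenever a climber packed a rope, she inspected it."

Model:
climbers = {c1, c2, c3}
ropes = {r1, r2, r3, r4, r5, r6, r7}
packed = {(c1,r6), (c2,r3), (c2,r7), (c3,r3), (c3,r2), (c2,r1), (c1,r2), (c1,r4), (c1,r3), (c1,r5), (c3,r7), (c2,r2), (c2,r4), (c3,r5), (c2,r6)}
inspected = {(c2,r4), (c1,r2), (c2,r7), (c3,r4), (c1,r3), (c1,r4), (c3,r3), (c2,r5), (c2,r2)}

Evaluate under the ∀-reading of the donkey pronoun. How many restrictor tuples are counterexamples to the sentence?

8

"it" takes "a rope" as antecedent — a donkey pronoun bound across the clause boundary.
Strong reading: for every (c,r) with packed(c,r), inspected(c,r).
Restrictor pairs: (c1,r2) ✓  (c1,r3) ✓  (c1,r4) ✓  (c1,r5) ✗  (c1,r6) ✗  (c2,r1) ✗  (c2,r2) ✓  (c2,r3) ✗  (c2,r4) ✓  (c2,r6) ✗  (c2,r7) ✓  (c3,r2) ✗  (c3,r3) ✓  (c3,r5) ✗  (c3,r7) ✗
Counterexamples (restrictor pairs failing the scope): 8.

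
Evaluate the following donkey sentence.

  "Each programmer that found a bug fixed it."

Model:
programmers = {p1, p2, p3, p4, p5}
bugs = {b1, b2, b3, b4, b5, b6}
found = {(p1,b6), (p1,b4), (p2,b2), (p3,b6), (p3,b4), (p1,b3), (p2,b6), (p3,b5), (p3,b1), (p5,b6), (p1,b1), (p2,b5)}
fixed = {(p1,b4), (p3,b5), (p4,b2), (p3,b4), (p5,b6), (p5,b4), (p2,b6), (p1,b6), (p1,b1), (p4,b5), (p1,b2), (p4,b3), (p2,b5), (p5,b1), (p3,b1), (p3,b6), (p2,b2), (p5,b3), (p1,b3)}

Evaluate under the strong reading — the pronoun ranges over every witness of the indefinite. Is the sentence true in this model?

True

"it" takes "a bug" as antecedent — a donkey pronoun bound across the clause boundary.
Strong reading: for every (p,b) with found(p,b), fixed(p,b).
Restrictor pairs: (p1,b1) ✓  (p1,b3) ✓  (p1,b4) ✓  (p1,b6) ✓  (p2,b2) ✓  (p2,b5) ✓  (p2,b6) ✓  (p3,b1) ✓  (p3,b4) ✓  (p3,b5) ✓  (p3,b6) ✓  (p5,b6) ✓
Every restrictor pair satisfies the scope.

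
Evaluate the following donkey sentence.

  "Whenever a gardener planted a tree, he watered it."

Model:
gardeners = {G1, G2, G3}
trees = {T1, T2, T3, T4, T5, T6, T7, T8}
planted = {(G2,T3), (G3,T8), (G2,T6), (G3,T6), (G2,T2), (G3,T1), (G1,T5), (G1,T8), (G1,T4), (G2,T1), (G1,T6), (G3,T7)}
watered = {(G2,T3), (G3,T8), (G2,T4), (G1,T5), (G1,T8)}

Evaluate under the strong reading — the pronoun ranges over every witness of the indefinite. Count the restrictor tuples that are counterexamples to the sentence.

8

"it" takes "a tree" as antecedent — a donkey pronoun bound across the clause boundary.
Strong reading: for every (g,t) with planted(g,t), watered(g,t).
Restrictor pairs: (G1,T4) ✗  (G1,T5) ✓  (G1,T6) ✗  (G1,T8) ✓  (G2,T1) ✗  (G2,T2) ✗  (G2,T3) ✓  (G2,T6) ✗  (G3,T1) ✗  (G3,T6) ✗  (G3,T7) ✗  (G3,T8) ✓
Counterexamples (restrictor pairs failing the scope): 8.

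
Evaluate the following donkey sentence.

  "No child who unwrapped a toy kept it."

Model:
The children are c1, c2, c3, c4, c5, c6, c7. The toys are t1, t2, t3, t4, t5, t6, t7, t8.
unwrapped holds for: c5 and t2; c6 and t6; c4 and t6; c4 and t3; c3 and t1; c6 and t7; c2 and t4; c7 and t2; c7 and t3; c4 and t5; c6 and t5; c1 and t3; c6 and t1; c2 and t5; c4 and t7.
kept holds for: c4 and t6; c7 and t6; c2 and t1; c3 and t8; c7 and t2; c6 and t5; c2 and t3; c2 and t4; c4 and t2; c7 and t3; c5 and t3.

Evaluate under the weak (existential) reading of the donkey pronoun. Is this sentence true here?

False

"it" takes "a toy" as antecedent — a donkey pronoun bound across the clause boundary.
Truth condition: for no (c,t) with unwrapped(c,t) does kept(c,t) hold.
Restrictor pairs — does the scope hold? (c1,t3):fails  (c2,t4):holds  (c2,t5):fails  (c3,t1):fails  (c4,t3):fails  (c4,t5):fails  (c4,t6):holds  (c4,t7):fails  (c5,t2):fails  (c6,t1):fails  (c6,t5):holds  (c6,t6):fails  (c6,t7):fails  (c7,t2):holds  (c7,t3):holds
Scope holds for 5 pair(s), so the sentence is false.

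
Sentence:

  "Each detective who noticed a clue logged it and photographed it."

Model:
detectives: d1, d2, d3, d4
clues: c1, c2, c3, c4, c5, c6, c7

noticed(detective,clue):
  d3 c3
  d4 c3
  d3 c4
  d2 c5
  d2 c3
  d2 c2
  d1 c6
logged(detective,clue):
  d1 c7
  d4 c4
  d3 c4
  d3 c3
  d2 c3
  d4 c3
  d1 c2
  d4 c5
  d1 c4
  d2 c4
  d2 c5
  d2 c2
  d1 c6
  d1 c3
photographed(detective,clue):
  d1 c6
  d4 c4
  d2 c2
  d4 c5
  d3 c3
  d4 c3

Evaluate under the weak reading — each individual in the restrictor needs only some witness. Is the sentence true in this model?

"it" takes "a clue" as antecedent — a donkey pronoun bound across the clause boundary.
Weak reading: every detective d with some noticed-clue has at least one noticed-clue c such that logged(d,c) ∧ photographed(d,c).
Per detective: d1:✓  d2:✓  d3:✓  d4:✓
Every detective in the restrictor has a witness.

True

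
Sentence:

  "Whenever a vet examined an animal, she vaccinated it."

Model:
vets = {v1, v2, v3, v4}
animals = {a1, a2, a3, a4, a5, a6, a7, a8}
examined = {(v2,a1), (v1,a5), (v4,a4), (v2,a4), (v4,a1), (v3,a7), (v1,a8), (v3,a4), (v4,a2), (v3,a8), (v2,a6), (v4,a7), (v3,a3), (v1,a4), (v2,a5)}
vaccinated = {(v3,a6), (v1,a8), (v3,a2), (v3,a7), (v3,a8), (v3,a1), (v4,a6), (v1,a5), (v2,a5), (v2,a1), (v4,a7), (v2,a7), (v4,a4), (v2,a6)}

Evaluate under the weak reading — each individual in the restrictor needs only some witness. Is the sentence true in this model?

"it" takes "an animal" as antecedent — a donkey pronoun bound across the clause boundary.
Weak reading: every vet v with some examined-animal has at least one examined-animal a such that vaccinated(v,a).
Per vet: v1:✓  v2:✓  v3:✓  v4:✓
Every vet in the restrictor has a witness.

True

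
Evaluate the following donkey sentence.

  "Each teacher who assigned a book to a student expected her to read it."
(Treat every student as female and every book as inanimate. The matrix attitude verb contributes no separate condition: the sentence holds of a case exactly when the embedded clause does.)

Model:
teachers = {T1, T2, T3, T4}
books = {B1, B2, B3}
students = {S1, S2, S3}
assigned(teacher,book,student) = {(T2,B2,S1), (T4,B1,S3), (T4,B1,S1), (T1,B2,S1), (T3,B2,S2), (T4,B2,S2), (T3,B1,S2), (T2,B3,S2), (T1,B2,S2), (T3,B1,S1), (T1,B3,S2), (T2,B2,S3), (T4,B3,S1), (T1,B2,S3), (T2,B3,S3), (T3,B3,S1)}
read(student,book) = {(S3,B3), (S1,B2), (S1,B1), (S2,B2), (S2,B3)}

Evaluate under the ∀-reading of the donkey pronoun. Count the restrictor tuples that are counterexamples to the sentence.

"her" takes "a student" as antecedent and "it" takes "a book"; both are donkey pronouns co-varying with the restrictor.
Strong reading: for every (t,b,s) with assigned(t,b,s), read(s,b).
Restrictor triples: (T1,B2,S1)→read(S1,B2) ✓  (T1,B2,S2)→read(S2,B2) ✓  (T1,B2,S3)→read(S3,B2) ✗  (T1,B3,S2)→read(S2,B3) ✓  (T2,B2,S1)→read(S1,B2) ✓  (T2,B2,S3)→read(S3,B2) ✗  (T2,B3,S2)→read(S2,B3) ✓  (T2,B3,S3)→read(S3,B3) ✓  (T3,B1,S1)→read(S1,B1) ✓  (T3,B1,S2)→read(S2,B1) ✗  (T3,B2,S2)→read(S2,B2) ✓  (T3,B3,S1)→read(S1,B3) ✗  (T4,B1,S1)→read(S1,B1) ✓  (T4,B1,S3)→read(S3,B1) ✗  (T4,B2,S2)→read(S2,B2) ✓  (T4,B3,S1)→read(S1,B3) ✗
Counterexamples (restrictor triples failing the scope): 6.

6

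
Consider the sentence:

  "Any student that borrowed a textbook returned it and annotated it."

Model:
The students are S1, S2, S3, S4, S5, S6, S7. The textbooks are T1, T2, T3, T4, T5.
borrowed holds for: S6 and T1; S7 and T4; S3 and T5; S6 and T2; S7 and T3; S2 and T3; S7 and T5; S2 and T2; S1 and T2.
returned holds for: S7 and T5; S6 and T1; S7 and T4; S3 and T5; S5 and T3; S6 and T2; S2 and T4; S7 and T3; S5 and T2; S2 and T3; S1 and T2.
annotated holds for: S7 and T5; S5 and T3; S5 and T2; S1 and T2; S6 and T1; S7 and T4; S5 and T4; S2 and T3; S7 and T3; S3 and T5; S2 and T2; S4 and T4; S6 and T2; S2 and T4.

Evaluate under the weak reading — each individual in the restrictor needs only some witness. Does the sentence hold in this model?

True

"it" takes "a textbook" as antecedent — a donkey pronoun bound across the clause boundary.
Weak reading: every student s with some borrowed-textbook has at least one borrowed-textbook t such that returned(s,t) ∧ annotated(s,t).
Per student: S1:✓  S2:✓  S3:✓  S6:✓  S7:✓
Every student in the restrictor has a witness.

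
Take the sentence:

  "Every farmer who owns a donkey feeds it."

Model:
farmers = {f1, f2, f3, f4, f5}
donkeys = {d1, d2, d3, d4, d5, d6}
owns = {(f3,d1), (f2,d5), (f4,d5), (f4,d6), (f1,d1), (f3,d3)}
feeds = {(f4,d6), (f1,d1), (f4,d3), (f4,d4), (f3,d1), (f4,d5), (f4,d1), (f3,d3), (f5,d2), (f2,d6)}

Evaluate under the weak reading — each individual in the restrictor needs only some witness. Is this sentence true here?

"it" takes "a donkey" as antecedent — a donkey pronoun bound across the clause boundary.
Weak reading: every farmer f with some owns-donkey has at least one owns-donkey d such that feeds(f,d).
Per farmer: f1:✓  f2:✗  f3:✓  f4:✓
f2 has no witness among its owns-donkeys.

False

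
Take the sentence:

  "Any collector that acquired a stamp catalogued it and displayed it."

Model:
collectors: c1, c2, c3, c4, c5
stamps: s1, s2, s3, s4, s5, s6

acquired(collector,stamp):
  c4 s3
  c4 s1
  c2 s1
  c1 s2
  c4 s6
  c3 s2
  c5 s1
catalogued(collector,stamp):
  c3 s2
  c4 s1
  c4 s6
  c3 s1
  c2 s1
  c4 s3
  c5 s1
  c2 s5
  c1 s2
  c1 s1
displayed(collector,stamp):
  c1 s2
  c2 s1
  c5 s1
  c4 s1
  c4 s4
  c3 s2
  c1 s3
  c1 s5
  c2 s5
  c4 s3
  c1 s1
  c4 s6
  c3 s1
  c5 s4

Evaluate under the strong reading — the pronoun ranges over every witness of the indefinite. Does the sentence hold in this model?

"it" takes "a stamp" as antecedent — a donkey pronoun bound across the clause boundary.
Strong reading: for every (c,s) with acquired(c,s), catalogued(c,s) ∧ displayed(c,s).
Restrictor pairs: (c1,s2) ✓  (c2,s1) ✓  (c3,s2) ✓  (c4,s1) ✓  (c4,s3) ✓  (c4,s6) ✓  (c5,s1) ✓
Every restrictor pair satisfies the scope.

True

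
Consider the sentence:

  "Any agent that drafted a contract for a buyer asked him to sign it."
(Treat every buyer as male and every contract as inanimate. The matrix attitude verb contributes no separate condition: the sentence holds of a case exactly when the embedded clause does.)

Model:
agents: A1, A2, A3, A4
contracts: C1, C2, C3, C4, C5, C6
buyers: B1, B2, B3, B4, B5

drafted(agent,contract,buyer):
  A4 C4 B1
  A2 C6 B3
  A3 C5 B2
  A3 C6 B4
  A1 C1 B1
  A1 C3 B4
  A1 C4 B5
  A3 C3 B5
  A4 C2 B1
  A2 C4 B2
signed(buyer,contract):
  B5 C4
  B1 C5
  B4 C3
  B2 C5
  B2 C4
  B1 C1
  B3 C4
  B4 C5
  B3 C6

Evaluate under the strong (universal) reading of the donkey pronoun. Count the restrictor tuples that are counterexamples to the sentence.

4

"him" takes "a buyer" as antecedent and "it" takes "a contract"; both are donkey pronouns co-varying with the restrictor.
Strong reading: for every (a,c,b) with drafted(a,c,b), signed(b,c).
Restrictor triples: (A1,C1,B1)→signed(B1,C1) ✓  (A1,C3,B4)→signed(B4,C3) ✓  (A1,C4,B5)→signed(B5,C4) ✓  (A2,C4,B2)→signed(B2,C4) ✓  (A2,C6,B3)→signed(B3,C6) ✓  (A3,C3,B5)→signed(B5,C3) ✗  (A3,C5,B2)→signed(B2,C5) ✓  (A3,C6,B4)→signed(B4,C6) ✗  (A4,C2,B1)→signed(B1,C2) ✗  (A4,C4,B1)→signed(B1,C4) ✗
Counterexamples (restrictor triples failing the scope): 4.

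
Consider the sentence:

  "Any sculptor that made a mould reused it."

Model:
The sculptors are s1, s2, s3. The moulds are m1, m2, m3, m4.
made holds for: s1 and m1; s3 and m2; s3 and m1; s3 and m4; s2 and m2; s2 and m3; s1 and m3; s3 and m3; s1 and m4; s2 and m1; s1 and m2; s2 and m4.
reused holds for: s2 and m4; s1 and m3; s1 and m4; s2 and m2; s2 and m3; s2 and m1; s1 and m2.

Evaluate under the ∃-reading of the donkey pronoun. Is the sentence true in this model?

False

"it" takes "a mould" as antecedent — a donkey pronoun bound across the clause boundary.
Weak reading: every sculptor s with some made-mould has at least one made-mould m such that reused(s,m).
Per sculptor: s1:✓  s2:✓  s3:✗
s3 has no witness among its made-moulds.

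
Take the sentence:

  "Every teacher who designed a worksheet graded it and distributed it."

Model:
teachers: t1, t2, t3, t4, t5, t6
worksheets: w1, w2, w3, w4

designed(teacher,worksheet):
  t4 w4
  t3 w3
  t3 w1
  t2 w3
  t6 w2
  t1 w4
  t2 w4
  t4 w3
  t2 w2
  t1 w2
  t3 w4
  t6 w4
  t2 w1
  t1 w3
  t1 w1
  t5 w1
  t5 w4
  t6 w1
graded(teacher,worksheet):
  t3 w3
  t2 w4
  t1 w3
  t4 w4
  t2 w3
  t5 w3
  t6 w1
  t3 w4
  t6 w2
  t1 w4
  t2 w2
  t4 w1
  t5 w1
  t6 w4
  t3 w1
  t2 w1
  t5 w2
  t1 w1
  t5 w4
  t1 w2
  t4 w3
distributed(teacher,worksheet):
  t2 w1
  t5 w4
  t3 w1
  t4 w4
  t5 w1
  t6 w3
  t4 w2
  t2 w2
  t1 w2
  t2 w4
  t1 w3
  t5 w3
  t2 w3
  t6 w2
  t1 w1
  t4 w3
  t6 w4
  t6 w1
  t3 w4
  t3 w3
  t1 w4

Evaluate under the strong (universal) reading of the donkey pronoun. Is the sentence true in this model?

True

"it" takes "a worksheet" as antecedent — a donkey pronoun bound across the clause boundary.
Strong reading: for every (t,w) with designed(t,w), graded(t,w) ∧ distributed(t,w).
Restrictor pairs: (t1,w1) ✓  (t1,w2) ✓  (t1,w3) ✓  (t1,w4) ✓  (t2,w1) ✓  (t2,w2) ✓  (t2,w3) ✓  (t2,w4) ✓  (t3,w1) ✓  (t3,w3) ✓  (t3,w4) ✓  (t4,w3) ✓  (t4,w4) ✓  (t5,w1) ✓  (t5,w4) ✓  (t6,w1) ✓  (t6,w2) ✓  (t6,w4) ✓
Every restrictor pair satisfies the scope.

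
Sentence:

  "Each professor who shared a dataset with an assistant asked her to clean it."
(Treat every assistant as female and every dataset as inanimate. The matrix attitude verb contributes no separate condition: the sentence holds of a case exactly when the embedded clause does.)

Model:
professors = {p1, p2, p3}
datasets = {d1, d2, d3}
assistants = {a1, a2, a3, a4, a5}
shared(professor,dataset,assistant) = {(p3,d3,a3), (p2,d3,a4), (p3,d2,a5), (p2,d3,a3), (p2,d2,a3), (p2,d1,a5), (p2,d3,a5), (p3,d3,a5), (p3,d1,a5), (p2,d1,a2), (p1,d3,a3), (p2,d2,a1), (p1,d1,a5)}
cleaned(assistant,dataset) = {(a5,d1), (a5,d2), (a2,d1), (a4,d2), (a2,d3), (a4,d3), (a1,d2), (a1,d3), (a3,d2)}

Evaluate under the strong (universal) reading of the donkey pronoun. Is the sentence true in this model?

"her" takes "an assistant" as antecedent and "it" takes "a dataset"; both are donkey pronouns co-varying with the restrictor.
Strong reading: for every (p,d,a) with shared(p,d,a), cleaned(a,d).
Restrictor triples: (p1,d1,a5)→cleaned(a5,d1) ✓  (p1,d3,a3)→cleaned(a3,d3) ✗  (p2,d1,a2)→cleaned(a2,d1) ✓  (p2,d1,a5)→cleaned(a5,d1) ✓  (p2,d2,a1)→cleaned(a1,d2) ✓  (p2,d2,a3)→cleaned(a3,d2) ✓  (p2,d3,a3)→cleaned(a3,d3) ✗  (p2,d3,a4)→cleaned(a4,d3) ✓  (p2,d3,a5)→cleaned(a5,d3) ✗  (p3,d1,a5)→cleaned(a5,d1) ✓  (p3,d2,a5)→cleaned(a5,d2) ✓  (p3,d3,a3)→cleaned(a3,d3) ✗  (p3,d3,a5)→cleaned(a5,d3) ✗
Counterexample: (p1,d3,a3) — cleaned(a3,d3) does not hold.

False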